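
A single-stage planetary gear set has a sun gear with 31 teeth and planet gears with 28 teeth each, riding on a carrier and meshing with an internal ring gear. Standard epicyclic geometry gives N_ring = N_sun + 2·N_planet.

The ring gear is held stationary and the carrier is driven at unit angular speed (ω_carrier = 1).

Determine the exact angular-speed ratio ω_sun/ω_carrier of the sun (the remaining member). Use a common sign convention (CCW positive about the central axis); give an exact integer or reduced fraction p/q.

N_ring = 31 + 2·28 = 87
31(ω_s−ω_c) = −87(ω_r−ω_c),  ω_r=0, ω_c=1
ω_s = 1 − (87/31)(0−1) = 118/31
ω_s/ω_c = 118/31

118/31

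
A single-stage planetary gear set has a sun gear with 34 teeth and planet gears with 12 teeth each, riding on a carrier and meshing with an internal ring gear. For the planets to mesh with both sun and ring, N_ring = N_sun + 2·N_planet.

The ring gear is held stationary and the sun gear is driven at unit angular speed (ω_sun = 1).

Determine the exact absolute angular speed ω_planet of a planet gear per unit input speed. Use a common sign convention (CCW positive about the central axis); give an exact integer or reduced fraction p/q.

-17/12

N_ring = 34 + 2·12 = 58
34(ω_s−ω_c) = −58(ω_r−ω_c),  ω_r=0, ω_s=1
34(1−ω_c) = −58(0−ω_c)  ⇒  92ω_c = 34  ⇒  ω_c = 17/46
sun–planet: 34·(1−17/46) = −12·(ω_p−ω_c)  ⇒  ω_p−ω_c = −(34/12)·(29/46) = -493/276
ω_p = 17/46 − 493/276 = -17/12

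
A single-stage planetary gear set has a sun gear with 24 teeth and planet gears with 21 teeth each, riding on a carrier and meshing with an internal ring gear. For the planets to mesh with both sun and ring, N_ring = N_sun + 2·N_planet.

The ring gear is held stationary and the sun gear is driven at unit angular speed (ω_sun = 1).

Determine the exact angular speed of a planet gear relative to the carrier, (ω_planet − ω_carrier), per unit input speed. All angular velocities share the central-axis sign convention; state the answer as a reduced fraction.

-88/105

N_ring = 24 + 2·21 = 66
24(ω_s−ω_c) = −66(ω_r−ω_c),  ω_r=0, ω_s=1
24(1−ω_c) = −66(0−ω_c)  ⇒  90ω_c = 24  ⇒  ω_c = 4/15
sun–planet: 24·(1−4/15) = −21·(ω_p−ω_c)  ⇒  ω_p−ω_c = −(24/21)·(11/15) = -88/105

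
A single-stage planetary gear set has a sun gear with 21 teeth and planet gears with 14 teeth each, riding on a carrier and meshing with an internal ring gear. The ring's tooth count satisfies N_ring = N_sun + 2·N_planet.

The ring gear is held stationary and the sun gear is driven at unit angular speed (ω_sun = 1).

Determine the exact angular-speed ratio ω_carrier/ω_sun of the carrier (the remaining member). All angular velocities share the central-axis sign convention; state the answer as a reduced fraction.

3/10

N_ring = 21 + 2·14 = 49
21(ω_s−ω_c) = −49(ω_r−ω_c),  ω_r=0, ω_s=1
21(1−ω_c) = −49(0−ω_c)  ⇒  70ω_c = 21  ⇒  ω_c = 3/10
ω_c/ω_s = 3/10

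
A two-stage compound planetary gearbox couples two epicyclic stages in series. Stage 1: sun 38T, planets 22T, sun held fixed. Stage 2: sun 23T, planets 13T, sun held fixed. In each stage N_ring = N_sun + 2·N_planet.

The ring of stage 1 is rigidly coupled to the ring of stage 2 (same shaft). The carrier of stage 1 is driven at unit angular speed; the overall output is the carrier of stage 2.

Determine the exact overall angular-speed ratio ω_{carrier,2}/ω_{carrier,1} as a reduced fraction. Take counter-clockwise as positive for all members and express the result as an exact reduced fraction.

Stage 1: N_ring = 38 + 2·22 = 82
Stage 1: 38(ω_s−ω_c) = −82(ω_r−ω_c),  ω_s=0, ω_c=1
Stage 1: ω_r = 1 − (38/82)(0−1) = 60/41
  ⇒ ω_r¹/ω_c¹ = 60/41
Stage 2: N_ring = 23 + 2·13 = 49
Stage 2: 23(ω_s−ω_c) = −49(ω_r−ω_c),  ω_s=0, ω_r=1
Stage 2: 23(0−ω_c) = −49(1−ω_c)  ⇒  72ω_c = 49  ⇒  ω_c = 49/72
  ⇒ ω_c²/ω_r² = 49/72
Coupling ω_r² = ω_r¹ ⇒ overall = 60/41 × 49/72 = 245/246

245/246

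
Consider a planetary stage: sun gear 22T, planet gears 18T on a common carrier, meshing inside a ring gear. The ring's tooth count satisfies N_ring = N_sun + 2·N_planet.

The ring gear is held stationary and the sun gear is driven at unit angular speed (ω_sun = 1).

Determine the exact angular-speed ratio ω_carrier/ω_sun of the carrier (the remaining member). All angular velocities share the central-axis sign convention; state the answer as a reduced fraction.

N_ring = 22 + 2·18 = 58
22(ω_s−ω_c) = −58(ω_r−ω_c),  ω_r=0, ω_s=1
22(1−ω_c) = −58(0−ω_c)  ⇒  80ω_c = 22  ⇒  ω_c = 11/40
ω_c/ω_s = 11/40

11/40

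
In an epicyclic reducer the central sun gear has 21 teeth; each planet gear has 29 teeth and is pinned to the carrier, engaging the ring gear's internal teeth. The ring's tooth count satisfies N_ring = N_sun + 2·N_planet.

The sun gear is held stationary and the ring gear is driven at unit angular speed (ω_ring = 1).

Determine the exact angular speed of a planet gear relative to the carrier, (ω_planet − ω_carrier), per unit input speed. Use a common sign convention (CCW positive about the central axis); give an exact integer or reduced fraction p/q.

1659/2900

N_ring = 21 + 2·29 = 79
21(ω_s−ω_c) = −79(ω_r−ω_c),  ω_s=0, ω_r=1
21(0−ω_c) = −79(1−ω_c)  ⇒  100ω_c = 79  ⇒  ω_c = 79/100
sun–planet: 21·(0−79/100) = −29·(ω_p−ω_c)  ⇒  ω_p−ω_c = −(21/29)·(-79/100) = 1659/2900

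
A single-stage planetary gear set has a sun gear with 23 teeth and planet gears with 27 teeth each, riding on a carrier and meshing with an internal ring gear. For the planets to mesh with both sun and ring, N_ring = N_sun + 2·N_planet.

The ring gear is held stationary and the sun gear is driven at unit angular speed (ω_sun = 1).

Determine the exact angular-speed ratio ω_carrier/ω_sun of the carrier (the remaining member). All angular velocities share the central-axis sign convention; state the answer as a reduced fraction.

N_ring = 23 + 2·27 = 77
23(ω_s−ω_c) = −77(ω_r−ω_c),  ω_r=0, ω_s=1
23(1−ω_c) = −77(0−ω_c)  ⇒  100ω_c = 23  ⇒  ω_c = 23/100
ω_c/ω_s = 23/100

23/100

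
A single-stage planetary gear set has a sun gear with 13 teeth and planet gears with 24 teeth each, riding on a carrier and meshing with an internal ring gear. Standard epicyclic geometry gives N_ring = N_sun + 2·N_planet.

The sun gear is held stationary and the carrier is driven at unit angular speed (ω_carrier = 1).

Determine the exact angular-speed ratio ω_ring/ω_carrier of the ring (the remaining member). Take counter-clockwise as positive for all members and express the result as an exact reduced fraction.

N_ring = 13 + 2·24 = 61
13(ω_s−ω_c) = −61(ω_r−ω_c),  ω_s=0, ω_c=1
ω_r = 1 − (13/61)(0−1) = 74/61
ω_r/ω_c = 74/61

74/61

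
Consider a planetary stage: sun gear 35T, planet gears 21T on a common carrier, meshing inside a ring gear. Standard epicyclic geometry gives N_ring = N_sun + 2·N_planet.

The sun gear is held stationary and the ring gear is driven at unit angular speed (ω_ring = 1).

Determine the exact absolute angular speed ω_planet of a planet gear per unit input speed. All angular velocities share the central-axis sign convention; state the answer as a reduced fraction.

11/6

N_ring = 35 + 2·21 = 77
35(ω_s−ω_c) = −77(ω_r−ω_c),  ω_s=0, ω_r=1
35(0−ω_c) = −77(1−ω_c)  ⇒  112ω_c = 77  ⇒  ω_c = 11/16
sun–planet: 35·(0−11/16) = −21·(ω_p−ω_c)  ⇒  ω_p−ω_c = −(35/21)·(-11/16) = 55/48
ω_p = 11/16 + 55/48 = 11/6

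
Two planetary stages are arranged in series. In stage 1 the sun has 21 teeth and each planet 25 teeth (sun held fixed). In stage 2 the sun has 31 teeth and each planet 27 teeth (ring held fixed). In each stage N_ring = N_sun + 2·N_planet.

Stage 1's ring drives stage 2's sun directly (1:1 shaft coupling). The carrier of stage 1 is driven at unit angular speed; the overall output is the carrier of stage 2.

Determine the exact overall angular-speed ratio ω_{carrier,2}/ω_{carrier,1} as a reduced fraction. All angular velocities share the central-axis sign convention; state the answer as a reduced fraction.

713/2059

Stage 1: N_ring = 21 + 2·25 = 71
Stage 1: 21(ω_s−ω_c) = −71(ω_r−ω_c),  ω_s=0, ω_c=1
Stage 1: ω_r = 1 − (21/71)(0−1) = 92/71
  ⇒ ω_r¹/ω_c¹ = 92/71
Stage 2: N_ring = 31 + 2·27 = 85
Stage 2: 31(ω_s−ω_c) = −85(ω_r−ω_c),  ω_r=0, ω_s=1
Stage 2: 31(1−ω_c) = −85(0−ω_c)  ⇒  116ω_c = 31  ⇒  ω_c = 31/116
  ⇒ ω_c²/ω_s² = 31/116
Coupling ω_s² = ω_r¹ ⇒ overall = 92/71 × 31/116 = 713/2059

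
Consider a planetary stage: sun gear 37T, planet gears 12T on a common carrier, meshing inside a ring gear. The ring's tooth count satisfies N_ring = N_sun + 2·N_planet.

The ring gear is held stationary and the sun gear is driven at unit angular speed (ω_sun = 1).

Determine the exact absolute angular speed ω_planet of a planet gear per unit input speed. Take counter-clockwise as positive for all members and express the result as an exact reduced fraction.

-37/24

N_ring = 37 + 2·12 = 61
37(ω_s−ω_c) = −61(ω_r−ω_c),  ω_r=0, ω_s=1
37(1−ω_c) = −61(0−ω_c)  ⇒  98ω_c = 37  ⇒  ω_c = 37/98
sun–planet: 37·(1−37/98) = −12·(ω_p−ω_c)  ⇒  ω_p−ω_c = −(37/12)·(61/98) = -2257/1176
ω_p = 37/98 − 2257/1176 = -37/24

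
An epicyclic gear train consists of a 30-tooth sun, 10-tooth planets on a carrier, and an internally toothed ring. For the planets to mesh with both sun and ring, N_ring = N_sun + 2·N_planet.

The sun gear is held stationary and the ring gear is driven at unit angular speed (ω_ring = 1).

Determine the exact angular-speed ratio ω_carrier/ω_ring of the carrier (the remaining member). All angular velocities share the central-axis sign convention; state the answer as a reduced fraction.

N_ring = 30 + 2·10 = 50
30(ω_s−ω_c) = −50(ω_r−ω_c),  ω_s=0, ω_r=1
30(0−ω_c) = −50(1−ω_c)  ⇒  80ω_c = 50  ⇒  ω_c = 5/8
ω_c/ω_r = 5/8

5/8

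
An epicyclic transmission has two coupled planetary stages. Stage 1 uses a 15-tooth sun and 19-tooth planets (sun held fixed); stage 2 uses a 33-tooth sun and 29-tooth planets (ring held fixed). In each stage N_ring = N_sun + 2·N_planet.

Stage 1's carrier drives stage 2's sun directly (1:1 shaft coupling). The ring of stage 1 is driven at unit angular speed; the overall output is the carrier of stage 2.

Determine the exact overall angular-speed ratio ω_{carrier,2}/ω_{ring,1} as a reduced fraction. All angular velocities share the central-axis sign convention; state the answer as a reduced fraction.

Stage 1: N_ring = 15 + 2·19 = 53
Stage 1: 15(ω_s−ω_c) = −53(ω_r−ω_c),  ω_s=0, ω_r=1
Stage 1: 15(0−ω_c) = −53(1−ω_c)  ⇒  68ω_c = 53  ⇒  ω_c = 53/68
  ⇒ ω_c¹/ω_r¹ = 53/68
Stage 2: N_ring = 33 + 2·29 = 91
Stage 2: 33(ω_s−ω_c) = −91(ω_r−ω_c),  ω_r=0, ω_s=1
Stage 2: 33(1−ω_c) = −91(0−ω_c)  ⇒  124ω_c = 33  ⇒  ω_c = 33/124
  ⇒ ω_c²/ω_s² = 33/124
Coupling ω_s² = ω_c¹ ⇒ overall = 53/68 × 33/124 = 1749/8432

1749/8432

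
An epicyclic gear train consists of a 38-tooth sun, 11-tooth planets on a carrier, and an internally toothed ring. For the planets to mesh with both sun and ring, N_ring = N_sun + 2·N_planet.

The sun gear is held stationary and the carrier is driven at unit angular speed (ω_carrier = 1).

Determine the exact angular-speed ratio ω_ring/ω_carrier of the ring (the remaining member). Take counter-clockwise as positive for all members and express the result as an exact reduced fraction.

49/30

N_ring = 38 + 2·11 = 60
38(ω_s−ω_c) = −60(ω_r−ω_c),  ω_s=0, ω_c=1
ω_r = 1 − (38/60)(0−1) = 49/30
ω_r/ω_c = 49/30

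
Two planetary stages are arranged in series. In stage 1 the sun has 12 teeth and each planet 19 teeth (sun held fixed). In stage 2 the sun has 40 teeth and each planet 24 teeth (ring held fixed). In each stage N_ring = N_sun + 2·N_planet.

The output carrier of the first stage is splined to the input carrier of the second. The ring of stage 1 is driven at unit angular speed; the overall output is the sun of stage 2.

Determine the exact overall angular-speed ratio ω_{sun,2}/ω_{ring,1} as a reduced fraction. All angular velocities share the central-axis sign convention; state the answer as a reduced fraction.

80/31

Stage 1: N_ring = 12 + 2·19 = 50
Stage 1: 12(ω_s−ω_c) = −50(ω_r−ω_c),  ω_s=0, ω_r=1
Stage 1: 12(0−ω_c) = −50(1−ω_c)  ⇒  62ω_c = 50  ⇒  ω_c = 25/31
  ⇒ ω_c¹/ω_r¹ = 25/31
Stage 2: N_ring = 40 + 2·24 = 88
Stage 2: 40(ω_s−ω_c) = −88(ω_r−ω_c),  ω_r=0, ω_c=1
Stage 2: ω_s = 1 − (88/40)(0−1) = 16/5
  ⇒ ω_s²/ω_c² = 16/5
Coupling ω_c² = ω_c¹ ⇒ overall = 25/31 × 16/5 = 80/31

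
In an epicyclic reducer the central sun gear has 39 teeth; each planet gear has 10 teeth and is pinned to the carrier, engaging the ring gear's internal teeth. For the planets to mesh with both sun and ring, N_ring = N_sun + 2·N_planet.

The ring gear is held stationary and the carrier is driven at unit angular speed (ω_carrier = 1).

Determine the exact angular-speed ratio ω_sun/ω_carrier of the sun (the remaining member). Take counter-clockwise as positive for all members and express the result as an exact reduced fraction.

98/39

N_ring = 39 + 2·10 = 59
39(ω_s−ω_c) = −59(ω_r−ω_c),  ω_r=0, ω_c=1
ω_s = 1 − (59/39)(0−1) = 98/39
ω_s/ω_c = 98/39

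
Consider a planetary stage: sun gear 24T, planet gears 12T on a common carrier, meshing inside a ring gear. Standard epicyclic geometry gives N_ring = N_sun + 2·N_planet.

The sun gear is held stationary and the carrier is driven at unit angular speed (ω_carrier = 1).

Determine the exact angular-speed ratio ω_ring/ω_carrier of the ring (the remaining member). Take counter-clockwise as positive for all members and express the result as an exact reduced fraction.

3/2

N_ring = 24 + 2·12 = 48
24(ω_s−ω_c) = −48(ω_r−ω_c),  ω_s=0, ω_c=1
ω_r = 1 − (24/48)(0−1) = 3/2
ω_r/ω_c = 3/2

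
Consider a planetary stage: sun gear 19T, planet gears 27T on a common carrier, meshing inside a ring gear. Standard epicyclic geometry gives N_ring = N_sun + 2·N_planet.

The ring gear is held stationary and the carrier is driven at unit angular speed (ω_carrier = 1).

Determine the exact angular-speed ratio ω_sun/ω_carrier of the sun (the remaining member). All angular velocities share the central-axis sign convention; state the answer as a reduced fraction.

N_ring = 19 + 2·27 = 73
19(ω_s−ω_c) = −73(ω_r−ω_c),  ω_r=0, ω_c=1
ω_s = 1 − (73/19)(0−1) = 92/19
ω_s/ω_c = 92/19

92/19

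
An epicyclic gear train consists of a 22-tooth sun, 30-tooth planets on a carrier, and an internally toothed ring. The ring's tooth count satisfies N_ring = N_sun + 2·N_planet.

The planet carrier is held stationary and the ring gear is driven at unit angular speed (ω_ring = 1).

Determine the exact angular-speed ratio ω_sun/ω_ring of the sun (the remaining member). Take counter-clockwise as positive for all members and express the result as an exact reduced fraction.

-41/11

N_ring = 22 + 2·30 = 82
22(ω_s−ω_c) = −82(ω_r−ω_c),  ω_c=0, ω_r=1
ω_s = 0 − (82/22)(1−0) = -41/11
ω_s/ω_r = -41/11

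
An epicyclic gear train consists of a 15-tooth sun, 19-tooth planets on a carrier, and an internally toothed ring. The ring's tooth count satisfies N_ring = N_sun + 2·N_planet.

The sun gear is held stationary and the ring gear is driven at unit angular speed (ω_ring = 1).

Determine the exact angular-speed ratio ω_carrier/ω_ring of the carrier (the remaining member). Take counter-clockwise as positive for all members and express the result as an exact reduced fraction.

N_ring = 15 + 2·19 = 53
15(ω_s−ω_c) = −53(ω_r−ω_c),  ω_s=0, ω_r=1
15(0−ω_c) = −53(1−ω_c)  ⇒  68ω_c = 53  ⇒  ω_c = 53/68
ω_c/ω_r = 53/68

53/68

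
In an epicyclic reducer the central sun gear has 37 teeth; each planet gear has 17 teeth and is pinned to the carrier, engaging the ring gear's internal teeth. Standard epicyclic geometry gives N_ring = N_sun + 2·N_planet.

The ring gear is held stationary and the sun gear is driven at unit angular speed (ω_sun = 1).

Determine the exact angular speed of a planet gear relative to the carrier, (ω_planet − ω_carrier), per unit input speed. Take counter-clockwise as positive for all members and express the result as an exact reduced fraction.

N_ring = 37 + 2·17 = 71
37(ω_s−ω_c) = −71(ω_r−ω_c),  ω_r=0, ω_s=1
37(1−ω_c) = −71(0−ω_c)  ⇒  108ω_c = 37  ⇒  ω_c = 37/108
sun–planet: 37·(1−37/108) = −17·(ω_p−ω_c)  ⇒  ω_p−ω_c = −(37/17)·(71/108) = -2627/1836

-2627/1836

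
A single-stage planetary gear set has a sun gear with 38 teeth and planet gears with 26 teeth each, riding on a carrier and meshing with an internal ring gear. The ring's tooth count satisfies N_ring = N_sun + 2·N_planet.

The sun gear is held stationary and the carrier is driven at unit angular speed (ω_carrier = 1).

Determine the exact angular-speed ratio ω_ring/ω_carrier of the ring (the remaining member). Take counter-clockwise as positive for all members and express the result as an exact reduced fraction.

64/45

N_ring = 38 + 2·26 = 90
38(ω_s−ω_c) = −90(ω_r−ω_c),  ω_s=0, ω_c=1
ω_r = 1 − (38/90)(0−1) = 64/45
ω_r/ω_c = 64/45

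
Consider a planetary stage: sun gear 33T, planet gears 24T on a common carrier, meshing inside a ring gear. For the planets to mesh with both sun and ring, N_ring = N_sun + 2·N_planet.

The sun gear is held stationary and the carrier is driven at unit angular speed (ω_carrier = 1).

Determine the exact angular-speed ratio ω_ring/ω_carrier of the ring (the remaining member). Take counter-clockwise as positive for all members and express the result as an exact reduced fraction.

38/27

N_ring = 33 + 2·24 = 81
33(ω_s−ω_c) = −81(ω_r−ω_c),  ω_s=0, ω_c=1
ω_r = 1 − (33/81)(0−1) = 38/27
ω_r/ω_c = 38/27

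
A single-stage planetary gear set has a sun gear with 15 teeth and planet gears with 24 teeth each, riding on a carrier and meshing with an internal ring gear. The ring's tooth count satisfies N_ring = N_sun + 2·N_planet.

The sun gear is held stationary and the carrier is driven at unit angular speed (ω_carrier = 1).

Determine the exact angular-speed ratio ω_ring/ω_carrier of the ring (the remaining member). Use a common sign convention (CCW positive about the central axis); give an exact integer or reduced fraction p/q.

26/21

N_ring = 15 + 2·24 = 63
15(ω_s−ω_c) = −63(ω_r−ω_c),  ω_s=0, ω_c=1
ω_r = 1 − (15/63)(0−1) = 26/21
ω_r/ω_c = 26/21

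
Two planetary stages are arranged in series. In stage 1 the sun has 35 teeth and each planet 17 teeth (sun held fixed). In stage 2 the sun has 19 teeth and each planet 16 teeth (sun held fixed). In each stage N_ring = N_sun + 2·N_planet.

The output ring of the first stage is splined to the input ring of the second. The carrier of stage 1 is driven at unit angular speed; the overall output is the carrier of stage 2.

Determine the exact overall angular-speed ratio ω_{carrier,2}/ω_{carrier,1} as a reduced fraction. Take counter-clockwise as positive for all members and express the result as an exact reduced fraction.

Stage 1: N_ring = 35 + 2·17 = 69
Stage 1: 35(ω_s−ω_c) = −69(ω_r−ω_c),  ω_s=0, ω_c=1
Stage 1: ω_r = 1 − (35/69)(0−1) = 104/69
  ⇒ ω_r¹/ω_c¹ = 104/69
Stage 2: N_ring = 19 + 2·16 = 51
Stage 2: 19(ω_s−ω_c) = −51(ω_r−ω_c),  ω_s=0, ω_r=1
Stage 2: 19(0−ω_c) = −51(1−ω_c)  ⇒  70ω_c = 51  ⇒  ω_c = 51/70
  ⇒ ω_c²/ω_r² = 51/70
Coupling ω_r² = ω_r¹ ⇒ overall = 104/69 × 51/70 = 884/805

884/805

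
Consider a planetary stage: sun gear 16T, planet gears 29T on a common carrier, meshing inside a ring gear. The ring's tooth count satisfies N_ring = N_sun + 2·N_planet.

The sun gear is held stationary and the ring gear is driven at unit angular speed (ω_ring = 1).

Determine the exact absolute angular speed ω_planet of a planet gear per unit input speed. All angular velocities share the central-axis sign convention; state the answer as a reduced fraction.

N_ring = 16 + 2·29 = 74
16(ω_s−ω_c) = −74(ω_r−ω_c),  ω_s=0, ω_r=1
16(0−ω_c) = −74(1−ω_c)  ⇒  90ω_c = 74  ⇒  ω_c = 37/45
sun–planet: 16·(0−37/45) = −29·(ω_p−ω_c)  ⇒  ω_p−ω_c = −(16/29)·(-37/45) = 592/1305
ω_p = 37/45 + 592/1305 = 37/29

37/29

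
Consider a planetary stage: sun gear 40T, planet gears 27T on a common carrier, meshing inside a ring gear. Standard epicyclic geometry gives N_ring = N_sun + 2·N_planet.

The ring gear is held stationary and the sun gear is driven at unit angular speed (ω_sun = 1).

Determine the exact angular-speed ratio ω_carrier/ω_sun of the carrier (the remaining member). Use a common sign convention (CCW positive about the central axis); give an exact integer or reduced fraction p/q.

N_ring = 40 + 2·27 = 94
40(ω_s−ω_c) = −94(ω_r−ω_c),  ω_r=0, ω_s=1
40(1−ω_c) = −94(0−ω_c)  ⇒  134ω_c = 40  ⇒  ω_c = 20/67
ω_c/ω_s = 20/67

20/67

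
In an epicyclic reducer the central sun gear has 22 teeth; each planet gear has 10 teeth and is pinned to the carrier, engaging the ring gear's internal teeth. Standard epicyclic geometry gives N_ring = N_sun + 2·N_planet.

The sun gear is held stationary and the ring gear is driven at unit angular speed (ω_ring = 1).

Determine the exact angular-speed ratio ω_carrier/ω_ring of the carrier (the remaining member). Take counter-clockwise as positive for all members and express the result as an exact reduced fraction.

N_ring = 22 + 2·10 = 42
22(ω_s−ω_c) = −42(ω_r−ω_c),  ω_s=0, ω_r=1
22(0−ω_c) = −42(1−ω_c)  ⇒  64ω_c = 42  ⇒  ω_c = 21/32
ω_c/ω_r = 21/32

21/32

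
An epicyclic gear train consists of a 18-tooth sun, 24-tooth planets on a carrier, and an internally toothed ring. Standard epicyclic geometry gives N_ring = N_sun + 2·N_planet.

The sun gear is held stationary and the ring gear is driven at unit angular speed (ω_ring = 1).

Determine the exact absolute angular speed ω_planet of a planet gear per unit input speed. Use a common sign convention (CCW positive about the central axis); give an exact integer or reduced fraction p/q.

N_ring = 18 + 2·24 = 66
18(ω_s−ω_c) = −66(ω_r−ω_c),  ω_s=0, ω_r=1
18(0−ω_c) = −66(1−ω_c)  ⇒  84ω_c = 66  ⇒  ω_c = 11/14
sun–planet: 18·(0−11/14) = −24·(ω_p−ω_c)  ⇒  ω_p−ω_c = −(18/24)·(-11/14) = 33/56
ω_p = 11/14 + 33/56 = 11/8

11/8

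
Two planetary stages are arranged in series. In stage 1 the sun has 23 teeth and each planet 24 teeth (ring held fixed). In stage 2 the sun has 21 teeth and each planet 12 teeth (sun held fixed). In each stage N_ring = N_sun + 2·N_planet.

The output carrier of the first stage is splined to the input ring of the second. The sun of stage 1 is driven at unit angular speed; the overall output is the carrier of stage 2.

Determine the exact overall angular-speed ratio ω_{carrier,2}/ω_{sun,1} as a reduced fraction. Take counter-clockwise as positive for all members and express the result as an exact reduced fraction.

Stage 1: N_ring = 23 + 2·24 = 71
Stage 1: 23(ω_s−ω_c) = −71(ω_r−ω_c),  ω_r=0, ω_s=1
Stage 1: 23(1−ω_c) = −71(0−ω_c)  ⇒  94ω_c = 23  ⇒  ω_c = 23/94
  ⇒ ω_c¹/ω_s¹ = 23/94
Stage 2: N_ring = 21 + 2·12 = 45
Stage 2: 21(ω_s−ω_c) = −45(ω_r−ω_c),  ω_s=0, ω_r=1
Stage 2: 21(0−ω_c) = −45(1−ω_c)  ⇒  66ω_c = 45  ⇒  ω_c = 15/22
  ⇒ ω_c²/ω_r² = 15/22
Coupling ω_r² = ω_c¹ ⇒ overall = 23/94 × 15/22 = 345/2068

345/2068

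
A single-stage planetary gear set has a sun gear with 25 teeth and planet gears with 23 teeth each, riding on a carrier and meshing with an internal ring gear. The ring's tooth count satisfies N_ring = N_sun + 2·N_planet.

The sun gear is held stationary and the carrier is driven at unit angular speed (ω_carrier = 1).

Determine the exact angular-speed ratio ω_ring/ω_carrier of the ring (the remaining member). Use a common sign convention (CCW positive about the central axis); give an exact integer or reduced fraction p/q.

N_ring = 25 + 2·23 = 71
25(ω_s−ω_c) = −71(ω_r−ω_c),  ω_s=0, ω_c=1
ω_r = 1 − (25/71)(0−1) = 96/71
ω_r/ω_c = 96/71

96/71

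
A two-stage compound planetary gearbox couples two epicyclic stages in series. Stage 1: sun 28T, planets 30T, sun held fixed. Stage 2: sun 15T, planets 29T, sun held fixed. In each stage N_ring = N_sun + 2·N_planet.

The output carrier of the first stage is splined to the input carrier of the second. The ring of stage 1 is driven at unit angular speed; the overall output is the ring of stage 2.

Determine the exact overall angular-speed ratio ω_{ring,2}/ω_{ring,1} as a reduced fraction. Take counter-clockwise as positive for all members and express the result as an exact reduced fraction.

Stage 1: N_ring = 28 + 2·30 = 88
Stage 1: 28(ω_s−ω_c) = −88(ω_r−ω_c),  ω_s=0, ω_r=1
Stage 1: 28(0−ω_c) = −88(1−ω_c)  ⇒  116ω_c = 88  ⇒  ω_c = 22/29
  ⇒ ω_c¹/ω_r¹ = 22/29
Stage 2: N_ring = 15 + 2·29 = 73
Stage 2: 15(ω_s−ω_c) = −73(ω_r−ω_c),  ω_s=0, ω_c=1
Stage 2: ω_r = 1 − (15/73)(0−1) = 88/73
  ⇒ ω_r²/ω_c² = 88/73
Coupling ω_c² = ω_c¹ ⇒ overall = 22/29 × 88/73 = 1936/2117

1936/2117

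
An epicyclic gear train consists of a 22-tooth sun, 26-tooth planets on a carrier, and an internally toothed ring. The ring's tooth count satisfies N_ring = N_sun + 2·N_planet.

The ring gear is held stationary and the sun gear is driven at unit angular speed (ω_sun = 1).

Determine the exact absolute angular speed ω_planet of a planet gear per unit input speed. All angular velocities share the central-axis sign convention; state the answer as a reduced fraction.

-11/26

N_ring = 22 + 2·26 = 74
22(ω_s−ω_c) = −74(ω_r−ω_c),  ω_r=0, ω_s=1
22(1−ω_c) = −74(0−ω_c)  ⇒  96ω_c = 22  ⇒  ω_c = 11/48
sun–planet: 22·(1−11/48) = −26·(ω_p−ω_c)  ⇒  ω_p−ω_c = −(22/26)·(37/48) = -407/624
ω_p = 11/48 − 407/624 = -11/26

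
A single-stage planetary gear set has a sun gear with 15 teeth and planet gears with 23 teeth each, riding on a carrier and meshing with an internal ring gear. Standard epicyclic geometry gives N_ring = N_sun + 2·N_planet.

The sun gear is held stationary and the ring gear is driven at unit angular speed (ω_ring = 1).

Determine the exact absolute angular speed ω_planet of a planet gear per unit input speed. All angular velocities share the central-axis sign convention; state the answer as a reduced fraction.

N_ring = 15 + 2·23 = 61
15(ω_s−ω_c) = −61(ω_r−ω_c),  ω_s=0, ω_r=1
15(0−ω_c) = −61(1−ω_c)  ⇒  76ω_c = 61  ⇒  ω_c = 61/76
sun–planet: 15·(0−61/76) = −23·(ω_p−ω_c)  ⇒  ω_p−ω_c = −(15/23)·(-61/76) = 915/1748
ω_p = 61/76 + 915/1748 = 61/46

61/46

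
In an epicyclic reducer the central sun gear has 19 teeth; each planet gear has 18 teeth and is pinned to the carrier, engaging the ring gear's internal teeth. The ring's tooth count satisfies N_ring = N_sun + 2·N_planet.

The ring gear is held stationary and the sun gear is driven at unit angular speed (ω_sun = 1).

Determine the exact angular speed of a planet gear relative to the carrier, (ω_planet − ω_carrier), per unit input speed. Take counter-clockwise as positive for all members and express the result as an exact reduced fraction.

-1045/1332

N_ring = 19 + 2·18 = 55
19(ω_s−ω_c) = −55(ω_r−ω_c),  ω_r=0, ω_s=1
19(1−ω_c) = −55(0−ω_c)  ⇒  74ω_c = 19  ⇒  ω_c = 19/74
sun–planet: 19·(1−19/74) = −18·(ω_p−ω_c)  ⇒  ω_p−ω_c = −(19/18)·(55/74) = -1045/1332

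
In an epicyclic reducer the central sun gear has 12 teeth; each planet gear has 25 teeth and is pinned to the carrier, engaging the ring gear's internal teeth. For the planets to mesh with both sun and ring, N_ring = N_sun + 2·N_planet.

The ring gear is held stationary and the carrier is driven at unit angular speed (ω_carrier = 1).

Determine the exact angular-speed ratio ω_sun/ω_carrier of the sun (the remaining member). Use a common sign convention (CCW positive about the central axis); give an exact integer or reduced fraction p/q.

N_ring = 12 + 2·25 = 62
12(ω_s−ω_c) = −62(ω_r−ω_c),  ω_r=0, ω_c=1
ω_s = 1 − (62/12)(0−1) = 37/6
ω_s/ω_c = 37/6

37/6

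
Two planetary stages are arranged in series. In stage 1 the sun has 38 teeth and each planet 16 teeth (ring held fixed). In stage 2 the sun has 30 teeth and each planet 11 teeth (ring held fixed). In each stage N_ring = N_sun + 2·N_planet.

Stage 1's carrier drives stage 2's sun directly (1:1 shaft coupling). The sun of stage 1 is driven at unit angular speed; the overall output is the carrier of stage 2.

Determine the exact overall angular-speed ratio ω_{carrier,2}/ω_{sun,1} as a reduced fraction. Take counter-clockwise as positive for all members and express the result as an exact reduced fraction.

Stage 1: N_ring = 38 + 2·16 = 70
Stage 1: 38(ω_s−ω_c) = −70(ω_r−ω_c),  ω_r=0, ω_s=1
Stage 1: 38(1−ω_c) = −70(0−ω_c)  ⇒  108ω_c = 38  ⇒  ω_c = 19/54
  ⇒ ω_c¹/ω_s¹ = 19/54
Stage 2: N_ring = 30 + 2·11 = 52
Stage 2: 30(ω_s−ω_c) = −52(ω_r−ω_c),  ω_r=0, ω_s=1
Stage 2: 30(1−ω_c) = −52(0−ω_c)  ⇒  82ω_c = 30  ⇒  ω_c = 15/41
  ⇒ ω_c²/ω_s² = 15/41
Coupling ω_s² = ω_c¹ ⇒ overall = 19/54 × 15/41 = 95/738

95/738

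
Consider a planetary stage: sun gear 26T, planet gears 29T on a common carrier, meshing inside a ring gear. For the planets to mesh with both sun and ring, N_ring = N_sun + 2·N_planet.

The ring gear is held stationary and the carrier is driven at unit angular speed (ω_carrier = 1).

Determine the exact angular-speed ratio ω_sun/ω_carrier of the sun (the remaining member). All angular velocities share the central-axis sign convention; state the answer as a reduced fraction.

55/13

N_ring = 26 + 2·29 = 84
26(ω_s−ω_c) = −84(ω_r−ω_c),  ω_r=0, ω_c=1
ω_s = 1 − (84/26)(0−1) = 55/13
ω_s/ω_c = 55/13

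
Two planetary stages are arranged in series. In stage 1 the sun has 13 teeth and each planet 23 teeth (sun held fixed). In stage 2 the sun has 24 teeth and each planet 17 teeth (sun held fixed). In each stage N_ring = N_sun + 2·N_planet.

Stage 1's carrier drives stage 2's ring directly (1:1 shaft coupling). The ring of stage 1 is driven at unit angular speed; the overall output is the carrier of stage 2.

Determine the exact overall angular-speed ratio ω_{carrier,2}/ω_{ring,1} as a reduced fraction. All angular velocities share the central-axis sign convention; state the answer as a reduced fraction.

Stage 1: N_ring = 13 + 2·23 = 59
Stage 1: 13(ω_s−ω_c) = −59(ω_r−ω_c),  ω_s=0, ω_r=1
Stage 1: 13(0−ω_c) = −59(1−ω_c)  ⇒  72ω_c = 59  ⇒  ω_c = 59/72
  ⇒ ω_c¹/ω_r¹ = 59/72
Stage 2: N_ring = 24 + 2·17 = 58
Stage 2: 24(ω_s−ω_c) = −58(ω_r−ω_c),  ω_s=0, ω_r=1
Stage 2: 24(0−ω_c) = −58(1−ω_c)  ⇒  82ω_c = 58  ⇒  ω_c = 29/41
  ⇒ ω_c²/ω_r² = 29/41
Coupling ω_r² = ω_c¹ ⇒ overall = 59/72 × 29/41 = 1711/2952

1711/2952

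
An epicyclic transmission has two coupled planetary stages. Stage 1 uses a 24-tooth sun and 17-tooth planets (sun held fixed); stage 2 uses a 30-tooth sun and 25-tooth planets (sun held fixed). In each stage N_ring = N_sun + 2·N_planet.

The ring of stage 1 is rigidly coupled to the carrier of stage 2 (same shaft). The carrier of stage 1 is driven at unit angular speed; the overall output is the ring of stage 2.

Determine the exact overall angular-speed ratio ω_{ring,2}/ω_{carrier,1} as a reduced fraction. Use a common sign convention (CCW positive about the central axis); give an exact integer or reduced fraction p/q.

Stage 1: N_ring = 24 + 2·17 = 58
Stage 1: 24(ω_s−ω_c) = −58(ω_r−ω_c),  ω_s=0, ω_c=1
Stage 1: ω_r = 1 − (24/58)(0−1) = 41/29
  ⇒ ω_r¹/ω_c¹ = 41/29
Stage 2: N_ring = 30 + 2·25 = 80
Stage 2: 30(ω_s−ω_c) = −80(ω_r−ω_c),  ω_s=0, ω_c=1
Stage 2: ω_r = 1 − (30/80)(0−1) = 11/8
  ⇒ ω_r²/ω_c² = 11/8
Coupling ω_c² = ω_r¹ ⇒ overall = 41/29 × 11/8 = 451/232

451/232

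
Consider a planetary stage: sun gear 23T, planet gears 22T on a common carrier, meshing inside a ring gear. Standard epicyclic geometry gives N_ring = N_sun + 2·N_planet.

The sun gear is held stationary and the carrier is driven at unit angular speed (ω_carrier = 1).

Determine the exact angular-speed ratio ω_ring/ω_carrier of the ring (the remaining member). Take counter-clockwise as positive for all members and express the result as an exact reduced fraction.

N_ring = 23 + 2·22 = 67
23(ω_s−ω_c) = −67(ω_r−ω_c),  ω_s=0, ω_c=1
ω_r = 1 − (23/67)(0−1) = 90/67
ω_r/ω_c = 90/67

90/67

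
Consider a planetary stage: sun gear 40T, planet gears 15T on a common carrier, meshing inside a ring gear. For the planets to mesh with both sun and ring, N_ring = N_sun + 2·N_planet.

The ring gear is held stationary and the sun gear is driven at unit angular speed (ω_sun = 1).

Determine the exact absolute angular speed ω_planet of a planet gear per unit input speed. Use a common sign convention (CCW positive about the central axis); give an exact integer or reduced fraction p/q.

N_ring = 40 + 2·15 = 70
40(ω_s−ω_c) = −70(ω_r−ω_c),  ω_r=0, ω_s=1
40(1−ω_c) = −70(0−ω_c)  ⇒  110ω_c = 40  ⇒  ω_c = 4/11
sun–planet: 40·(1−4/11) = −15·(ω_p−ω_c)  ⇒  ω_p−ω_c = −(40/15)·(7/11) = -56/33
ω_p = 4/11 − 56/33 = -4/3

-4/3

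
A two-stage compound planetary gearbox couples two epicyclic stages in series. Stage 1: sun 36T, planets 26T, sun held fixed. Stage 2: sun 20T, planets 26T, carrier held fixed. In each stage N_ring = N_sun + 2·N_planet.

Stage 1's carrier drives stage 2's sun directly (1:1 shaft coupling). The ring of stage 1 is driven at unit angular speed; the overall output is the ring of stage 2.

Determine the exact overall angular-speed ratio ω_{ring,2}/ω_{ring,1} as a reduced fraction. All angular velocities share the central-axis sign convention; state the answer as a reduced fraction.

-55/279

Stage 1: N_ring = 36 + 2·26 = 88
Stage 1: 36(ω_s−ω_c) = −88(ω_r−ω_c),  ω_s=0, ω_r=1
Stage 1: 36(0−ω_c) = −88(1−ω_c)  ⇒  124ω_c = 88  ⇒  ω_c = 22/31
  ⇒ ω_c¹/ω_r¹ = 22/31
Stage 2: N_ring = 20 + 2·26 = 72
Stage 2: 20(ω_s−ω_c) = −72(ω_r−ω_c),  ω_c=0, ω_s=1
Stage 2: ω_r = 0 − (20/72)(1−0) = -5/18
  ⇒ ω_r²/ω_s² = -5/18
Coupling ω_s² = ω_c¹ ⇒ overall = 22/31 × -5/18 = -55/279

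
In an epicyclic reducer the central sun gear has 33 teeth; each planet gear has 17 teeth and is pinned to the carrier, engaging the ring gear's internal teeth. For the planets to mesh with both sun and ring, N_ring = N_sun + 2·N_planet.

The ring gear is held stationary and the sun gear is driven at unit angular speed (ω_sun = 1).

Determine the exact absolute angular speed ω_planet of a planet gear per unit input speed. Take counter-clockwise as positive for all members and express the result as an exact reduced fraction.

N_ring = 33 + 2·17 = 67
33(ω_s−ω_c) = −67(ω_r−ω_c),  ω_r=0, ω_s=1
33(1−ω_c) = −67(0−ω_c)  ⇒  100ω_c = 33  ⇒  ω_c = 33/100
sun–planet: 33·(1−33/100) = −17·(ω_p−ω_c)  ⇒  ω_p−ω_c = −(33/17)·(67/100) = -2211/1700
ω_p = 33/100 − 2211/1700 = -33/34

-33/34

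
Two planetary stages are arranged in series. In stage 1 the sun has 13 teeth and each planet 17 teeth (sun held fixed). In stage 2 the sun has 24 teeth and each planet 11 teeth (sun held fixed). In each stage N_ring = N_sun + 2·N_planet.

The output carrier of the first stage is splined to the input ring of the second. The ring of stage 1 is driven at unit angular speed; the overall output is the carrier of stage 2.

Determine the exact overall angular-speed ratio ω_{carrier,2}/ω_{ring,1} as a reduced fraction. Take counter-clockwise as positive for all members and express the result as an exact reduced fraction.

Stage 1: N_ring = 13 + 2·17 = 47
Stage 1: 13(ω_s−ω_c) = −47(ω_r−ω_c),  ω_s=0, ω_r=1
Stage 1: 13(0−ω_c) = −47(1−ω_c)  ⇒  60ω_c = 47  ⇒  ω_c = 47/60
  ⇒ ω_c¹/ω_r¹ = 47/60
Stage 2: N_ring = 24 + 2·11 = 46
Stage 2: 24(ω_s−ω_c) = −46(ω_r−ω_c),  ω_s=0, ω_r=1
Stage 2: 24(0−ω_c) = −46(1−ω_c)  ⇒  70ω_c = 46  ⇒  ω_c = 23/35
  ⇒ ω_c²/ω_r² = 23/35
Coupling ω_r² = ω_c¹ ⇒ overall = 47/60 × 23/35 = 1081/2100

1081/2100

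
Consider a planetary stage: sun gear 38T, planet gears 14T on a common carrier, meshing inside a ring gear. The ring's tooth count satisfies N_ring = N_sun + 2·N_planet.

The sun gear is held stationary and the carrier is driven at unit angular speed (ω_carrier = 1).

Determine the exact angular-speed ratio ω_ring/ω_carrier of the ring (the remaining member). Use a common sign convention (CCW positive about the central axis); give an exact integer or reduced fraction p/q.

52/33

N_ring = 38 + 2·14 = 66
38(ω_s−ω_c) = −66(ω_r−ω_c),  ω_s=0, ω_c=1
ω_r = 1 − (38/66)(0−1) = 52/33
ω_r/ω_c = 52/33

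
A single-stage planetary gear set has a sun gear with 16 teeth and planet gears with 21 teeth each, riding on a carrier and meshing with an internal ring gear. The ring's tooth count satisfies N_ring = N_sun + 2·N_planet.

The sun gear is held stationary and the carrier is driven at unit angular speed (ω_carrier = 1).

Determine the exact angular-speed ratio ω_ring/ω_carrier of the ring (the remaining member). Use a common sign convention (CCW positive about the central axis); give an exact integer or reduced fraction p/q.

N_ring = 16 + 2·21 = 58
16(ω_s−ω_c) = −58(ω_r−ω_c),  ω_s=0, ω_c=1
ω_r = 1 − (16/58)(0−1) = 37/29
ω_r/ω_c = 37/29

37/29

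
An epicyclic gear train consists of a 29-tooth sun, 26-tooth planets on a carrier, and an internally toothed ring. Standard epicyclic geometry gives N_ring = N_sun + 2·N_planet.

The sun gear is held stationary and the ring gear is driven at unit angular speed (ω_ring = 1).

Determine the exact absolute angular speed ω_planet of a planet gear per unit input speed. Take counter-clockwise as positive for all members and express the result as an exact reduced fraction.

N_ring = 29 + 2·26 = 81
29(ω_s−ω_c) = −81(ω_r−ω_c),  ω_s=0, ω_r=1
29(0−ω_c) = −81(1−ω_c)  ⇒  110ω_c = 81  ⇒  ω_c = 81/110
sun–planet: 29·(0−81/110) = −26·(ω_p−ω_c)  ⇒  ω_p−ω_c = −(29/26)·(-81/110) = 2349/2860
ω_p = 81/110 + 2349/2860 = 81/52

81/52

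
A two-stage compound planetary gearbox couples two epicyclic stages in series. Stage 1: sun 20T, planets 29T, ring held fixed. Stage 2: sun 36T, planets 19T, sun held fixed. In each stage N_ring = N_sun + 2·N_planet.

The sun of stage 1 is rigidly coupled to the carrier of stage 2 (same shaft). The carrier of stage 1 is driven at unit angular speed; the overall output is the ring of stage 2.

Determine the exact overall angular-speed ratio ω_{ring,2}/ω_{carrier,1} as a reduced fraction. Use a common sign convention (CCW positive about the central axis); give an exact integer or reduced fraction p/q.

Stage 1: N_ring = 20 + 2·29 = 78
Stage 1: 20(ω_s−ω_c) = −78(ω_r−ω_c),  ω_r=0, ω_c=1
Stage 1: ω_s = 1 − (78/20)(0−1) = 49/10
  ⇒ ω_s¹/ω_c¹ = 49/10
Stage 2: N_ring = 36 + 2·19 = 74
Stage 2: 36(ω_s−ω_c) = −74(ω_r−ω_c),  ω_s=0, ω_c=1
Stage 2: ω_r = 1 − (36/74)(0−1) = 55/37
  ⇒ ω_r²/ω_c² = 55/37
Coupling ω_c² = ω_s¹ ⇒ overall = 49/10 × 55/37 = 539/74

539/74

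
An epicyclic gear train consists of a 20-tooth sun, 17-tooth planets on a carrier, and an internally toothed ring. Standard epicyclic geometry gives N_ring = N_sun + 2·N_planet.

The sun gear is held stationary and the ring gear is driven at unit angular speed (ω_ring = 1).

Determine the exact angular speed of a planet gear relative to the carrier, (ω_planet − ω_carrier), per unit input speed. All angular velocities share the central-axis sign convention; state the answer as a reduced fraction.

N_ring = 20 + 2·17 = 54
20(ω_s−ω_c) = −54(ω_r−ω_c),  ω_s=0, ω_r=1
20(0−ω_c) = −54(1−ω_c)  ⇒  74ω_c = 54  ⇒  ω_c = 27/37
sun–planet: 20·(0−27/37) = −17·(ω_p−ω_c)  ⇒  ω_p−ω_c = −(20/17)·(-27/37) = 540/629

540/629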